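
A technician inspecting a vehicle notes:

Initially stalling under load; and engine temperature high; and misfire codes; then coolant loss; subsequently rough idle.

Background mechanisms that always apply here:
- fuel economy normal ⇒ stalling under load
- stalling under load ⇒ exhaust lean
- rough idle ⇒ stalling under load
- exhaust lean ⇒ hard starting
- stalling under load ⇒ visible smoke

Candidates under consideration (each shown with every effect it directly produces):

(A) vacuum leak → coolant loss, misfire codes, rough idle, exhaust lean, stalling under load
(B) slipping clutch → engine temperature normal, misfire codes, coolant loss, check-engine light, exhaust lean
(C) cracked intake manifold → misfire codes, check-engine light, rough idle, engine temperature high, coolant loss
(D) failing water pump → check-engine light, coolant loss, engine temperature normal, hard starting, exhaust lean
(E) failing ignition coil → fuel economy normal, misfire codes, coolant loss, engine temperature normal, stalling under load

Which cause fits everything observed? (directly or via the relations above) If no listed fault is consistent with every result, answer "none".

Per-candidate check:
(A) vacuum leak — does not account for engine temperature high
(B) slipping clutch — stalling under load -; engine temperature high -; misfire codes +; coolant loss +; rough idle -
(C) cracked intake manifold — stalling under load + (through rough idle → stalling under load); engine temperature high +; misfire codes +; coolant loss +; rough idle +
(D) failing water pump — stalling under load -; engine temperature high -; misfire codes -; coolant loss +; rough idle -
(E) failing ignition coil — fails on engine temperature high, rough idle (predicts engine temperature normal, not engine temperature high)
Only (C) is consistent with every observation.

C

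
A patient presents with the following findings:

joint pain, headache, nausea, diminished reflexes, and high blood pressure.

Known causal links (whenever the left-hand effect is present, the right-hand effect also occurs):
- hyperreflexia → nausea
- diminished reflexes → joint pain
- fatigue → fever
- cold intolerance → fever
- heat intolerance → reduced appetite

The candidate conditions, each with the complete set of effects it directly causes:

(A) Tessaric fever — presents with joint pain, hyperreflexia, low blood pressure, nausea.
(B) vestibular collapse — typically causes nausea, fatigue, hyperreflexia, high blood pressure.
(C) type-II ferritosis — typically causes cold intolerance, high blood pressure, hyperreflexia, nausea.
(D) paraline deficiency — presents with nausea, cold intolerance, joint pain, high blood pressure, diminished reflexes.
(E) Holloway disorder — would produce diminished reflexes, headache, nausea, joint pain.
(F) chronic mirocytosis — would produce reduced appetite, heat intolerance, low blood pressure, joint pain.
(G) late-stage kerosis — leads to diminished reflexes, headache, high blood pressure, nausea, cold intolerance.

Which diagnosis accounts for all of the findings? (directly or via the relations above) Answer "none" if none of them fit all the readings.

Per-candidate check:
(A) Tessaric fever — joint pain ✓; headache ✗; nausea ✓; diminished reflexes ✗; high blood pressure ✗
(B) vestibular collapse — fails on joint pain, headache, diminished reflexes (predicts hyperreflexia, not diminished reflexes)
(C) type-II ferritosis — joint pain ✗; headache ✗; nausea ✓; diminished reflexes ✗; high blood pressure ✓
(D) paraline deficiency — joint pain ✓; headache ✗; nausea ✓; diminished reflexes ✓; high blood pressure ✓
(E) Holloway disorder — does not account for high blood pressure
(F) chronic mirocytosis — fails on headache, nausea, diminished reflexes, high blood pressure (predicts low blood pressure, not high blood pressure)
(G) late-stage kerosis — accounts for every observation (joint pain by diminished reflexes → joint pain)
Only (G) is consistent with every observation.

G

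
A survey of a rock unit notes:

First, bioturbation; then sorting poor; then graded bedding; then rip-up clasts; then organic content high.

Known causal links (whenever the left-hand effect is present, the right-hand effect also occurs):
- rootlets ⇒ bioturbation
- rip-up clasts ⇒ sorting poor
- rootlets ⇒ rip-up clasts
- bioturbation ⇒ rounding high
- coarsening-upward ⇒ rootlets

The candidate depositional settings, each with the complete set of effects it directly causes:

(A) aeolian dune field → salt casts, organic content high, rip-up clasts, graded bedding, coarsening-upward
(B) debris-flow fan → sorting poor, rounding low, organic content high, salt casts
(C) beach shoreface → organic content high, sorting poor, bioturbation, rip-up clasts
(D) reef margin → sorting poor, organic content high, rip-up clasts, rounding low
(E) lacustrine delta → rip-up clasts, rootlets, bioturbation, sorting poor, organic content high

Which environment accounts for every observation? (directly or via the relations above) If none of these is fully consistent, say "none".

A

Checking each candidate against the observations:
(A) aeolian dune field — accounts for every observation (bioturbation via coarsening-upward → rootlets → bioturbation)
(B) debris-flow fan — does not account for bioturbation, graded bedding, rip-up clasts
(C) beach shoreface — does not account for graded bedding
(D) reef margin — bioturbation miss; sorting poor match; graded bedding miss; rip-up clasts match; organic content high match
(E) lacustrine delta — bioturbation match; sorting poor match; graded bedding miss; rip-up clasts match; organic content high match
Only (A) is consistent with every observation.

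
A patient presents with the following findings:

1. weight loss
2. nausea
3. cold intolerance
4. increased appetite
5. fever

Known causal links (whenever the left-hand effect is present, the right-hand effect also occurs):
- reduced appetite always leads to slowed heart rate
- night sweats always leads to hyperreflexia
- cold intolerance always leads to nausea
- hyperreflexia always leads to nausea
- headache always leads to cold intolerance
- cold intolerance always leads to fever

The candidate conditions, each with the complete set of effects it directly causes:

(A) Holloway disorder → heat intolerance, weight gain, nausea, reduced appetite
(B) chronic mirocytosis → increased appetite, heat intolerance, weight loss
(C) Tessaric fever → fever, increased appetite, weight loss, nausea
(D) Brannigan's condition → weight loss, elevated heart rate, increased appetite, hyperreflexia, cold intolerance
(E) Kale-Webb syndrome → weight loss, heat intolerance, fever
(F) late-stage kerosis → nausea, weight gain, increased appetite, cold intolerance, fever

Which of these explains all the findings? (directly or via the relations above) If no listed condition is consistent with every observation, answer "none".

D

Per-candidate check:
(A) Holloway disorder — fails on weight loss, cold intolerance, increased appetite, fever (predicts weight gain, not weight loss; predicts heat intolerance, not cold intolerance; predicts reduced appetite, not increased appetite)
(B) chronic mirocytosis — weight loss yes; nausea NO; cold intolerance NO; increased appetite yes; fever NO
(C) Tessaric fever — weight loss yes; nausea yes; cold intolerance NO; increased appetite yes; fever yes
(D) Brannigan's condition — weight loss yes; nausea yes (through cold intolerance → nausea); cold intolerance yes; increased appetite yes; fever yes (through cold intolerance → fever)
(E) Kale-Webb syndrome — fails on nausea, cold intolerance, increased appetite (predicts heat intolerance, not cold intolerance)
(F) late-stage kerosis — fails on weight loss (predicts weight gain, not weight loss)
(D) is the only candidate with no mismatches.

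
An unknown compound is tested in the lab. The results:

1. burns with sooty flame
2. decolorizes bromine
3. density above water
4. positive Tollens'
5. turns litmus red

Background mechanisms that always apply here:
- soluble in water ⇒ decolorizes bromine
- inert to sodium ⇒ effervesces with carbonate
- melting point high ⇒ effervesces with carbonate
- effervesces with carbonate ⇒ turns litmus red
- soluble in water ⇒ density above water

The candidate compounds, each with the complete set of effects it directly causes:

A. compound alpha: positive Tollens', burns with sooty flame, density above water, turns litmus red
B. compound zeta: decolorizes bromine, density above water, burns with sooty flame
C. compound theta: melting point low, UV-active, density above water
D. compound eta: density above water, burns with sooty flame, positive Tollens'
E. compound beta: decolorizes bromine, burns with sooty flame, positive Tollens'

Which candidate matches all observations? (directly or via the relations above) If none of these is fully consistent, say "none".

none

For each candidate, compare predicted effects to what was observed:
(A) compound alpha — burns with sooty flame ✓; decolorizes bromine ✗; density above water ✓; positive Tollens' ✓; turns litmus red ✓
(B) compound zeta — does not account for positive Tollens', turns litmus red
(C) compound theta — burns with sooty flame ✗; decolorizes bromine ✗; density above water ✓; positive Tollens' ✗; turns litmus red ✗
(D) compound eta — burns with sooty flame ✓; decolorizes bromine ✗; density above water ✓; positive Tollens' ✓; turns litmus red ✗
(E) compound beta — burns with sooty flame ✓; decolorizes bromine ✓; density above water ✗; positive Tollens' ✓; turns litmus red ✗
None of the listed candidates fits everything.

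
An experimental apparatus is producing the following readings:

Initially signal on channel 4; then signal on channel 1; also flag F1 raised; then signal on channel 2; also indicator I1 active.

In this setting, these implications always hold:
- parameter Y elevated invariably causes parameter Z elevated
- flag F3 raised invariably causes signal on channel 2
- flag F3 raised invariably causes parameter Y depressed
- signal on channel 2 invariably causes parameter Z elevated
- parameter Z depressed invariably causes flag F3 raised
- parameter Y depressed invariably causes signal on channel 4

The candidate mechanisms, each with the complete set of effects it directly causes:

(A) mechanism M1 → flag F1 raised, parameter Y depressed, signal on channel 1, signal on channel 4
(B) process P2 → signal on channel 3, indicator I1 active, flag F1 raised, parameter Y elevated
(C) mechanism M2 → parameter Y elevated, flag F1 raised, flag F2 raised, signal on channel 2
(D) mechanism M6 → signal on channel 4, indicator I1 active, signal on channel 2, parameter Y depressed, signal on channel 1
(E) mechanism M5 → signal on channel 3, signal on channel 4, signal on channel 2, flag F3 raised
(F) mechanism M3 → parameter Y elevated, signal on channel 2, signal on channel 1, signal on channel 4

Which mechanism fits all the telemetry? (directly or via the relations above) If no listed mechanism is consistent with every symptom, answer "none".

none

For each candidate, compare predicted effects to what was observed:
(A) mechanism M1 — signal on channel 4 yes; signal on channel 1 yes; flag F1 raised yes; signal on channel 2 NO; indicator I1 active NO
(B) process P2 — does not account for signal on channel 4, signal on channel 1, signal on channel 2
(C) mechanism M2 — signal on channel 4 NO; signal on channel 1 NO; flag F1 raised yes; signal on channel 2 yes; indicator I1 active NO
(D) mechanism M6 — signal on channel 4 yes; signal on channel 1 yes; flag F1 raised NO; signal on channel 2 yes; indicator I1 active yes
(E) mechanism M5 — signal on channel 4 yes; signal on channel 1 NO; flag F1 raised NO; signal on channel 2 yes; indicator I1 active NO
(F) mechanism M3 — signal on channel 4 yes; signal on channel 1 yes; flag F1 raised NO; signal on channel 2 yes; indicator I1 active NO
No candidate is consistent with all observations.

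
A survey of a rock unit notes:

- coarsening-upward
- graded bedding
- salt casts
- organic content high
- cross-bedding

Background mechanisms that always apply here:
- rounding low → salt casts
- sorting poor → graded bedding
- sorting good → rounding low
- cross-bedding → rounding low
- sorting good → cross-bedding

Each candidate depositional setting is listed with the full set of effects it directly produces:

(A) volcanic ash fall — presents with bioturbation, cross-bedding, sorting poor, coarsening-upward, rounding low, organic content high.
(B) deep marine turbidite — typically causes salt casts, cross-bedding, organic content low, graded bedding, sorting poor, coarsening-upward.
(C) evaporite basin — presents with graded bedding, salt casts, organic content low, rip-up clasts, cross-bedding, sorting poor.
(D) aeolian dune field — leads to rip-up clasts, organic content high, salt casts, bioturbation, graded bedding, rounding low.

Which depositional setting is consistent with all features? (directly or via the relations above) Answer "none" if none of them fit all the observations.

For each candidate, compare predicted effects to what was observed:
(A) volcanic ash fall — accounts for every observation (graded bedding by sorting poor → graded bedding)
(B) deep marine turbidite — fails on organic content high (predicts organic content low, not organic content high)
(C) evaporite basin — fails on coarsening-upward, organic content high (predicts organic content low, not organic content high)
(D) aeolian dune field — does not account for coarsening-upward, cross-bedding
(A) is the only candidate with no mismatches.

A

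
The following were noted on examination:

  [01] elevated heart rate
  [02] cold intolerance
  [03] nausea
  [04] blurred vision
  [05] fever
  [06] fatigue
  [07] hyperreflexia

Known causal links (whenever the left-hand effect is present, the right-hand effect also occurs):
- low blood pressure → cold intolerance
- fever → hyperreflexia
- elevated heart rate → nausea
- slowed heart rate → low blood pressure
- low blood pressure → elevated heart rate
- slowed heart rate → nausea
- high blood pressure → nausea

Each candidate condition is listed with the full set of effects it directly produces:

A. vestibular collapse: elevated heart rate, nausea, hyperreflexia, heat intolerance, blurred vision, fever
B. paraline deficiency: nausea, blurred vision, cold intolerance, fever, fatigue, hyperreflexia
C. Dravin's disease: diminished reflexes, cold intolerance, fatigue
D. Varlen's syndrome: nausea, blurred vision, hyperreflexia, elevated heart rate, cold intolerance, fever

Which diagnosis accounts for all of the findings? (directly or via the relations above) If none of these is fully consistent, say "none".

Per-candidate check:
(A) vestibular collapse — fails on cold intolerance, fatigue (predicts heat intolerance, not cold intolerance)
(B) paraline deficiency — elevated heart rate NO; cold intolerance yes; nausea yes; blurred vision yes; fever yes; fatigue yes; hyperreflexia yes
(C) Dravin's disease — elevated heart rate NO; cold intolerance yes; nausea NO; blurred vision NO; fever NO; fatigue yes; hyperreflexia NO
(D) Varlen's syndrome — elevated heart rate yes; cold intolerance yes; nausea yes; blurred vision yes; fever yes; fatigue NO; hyperreflexia yes
Every candidate fails on at least one observation.

none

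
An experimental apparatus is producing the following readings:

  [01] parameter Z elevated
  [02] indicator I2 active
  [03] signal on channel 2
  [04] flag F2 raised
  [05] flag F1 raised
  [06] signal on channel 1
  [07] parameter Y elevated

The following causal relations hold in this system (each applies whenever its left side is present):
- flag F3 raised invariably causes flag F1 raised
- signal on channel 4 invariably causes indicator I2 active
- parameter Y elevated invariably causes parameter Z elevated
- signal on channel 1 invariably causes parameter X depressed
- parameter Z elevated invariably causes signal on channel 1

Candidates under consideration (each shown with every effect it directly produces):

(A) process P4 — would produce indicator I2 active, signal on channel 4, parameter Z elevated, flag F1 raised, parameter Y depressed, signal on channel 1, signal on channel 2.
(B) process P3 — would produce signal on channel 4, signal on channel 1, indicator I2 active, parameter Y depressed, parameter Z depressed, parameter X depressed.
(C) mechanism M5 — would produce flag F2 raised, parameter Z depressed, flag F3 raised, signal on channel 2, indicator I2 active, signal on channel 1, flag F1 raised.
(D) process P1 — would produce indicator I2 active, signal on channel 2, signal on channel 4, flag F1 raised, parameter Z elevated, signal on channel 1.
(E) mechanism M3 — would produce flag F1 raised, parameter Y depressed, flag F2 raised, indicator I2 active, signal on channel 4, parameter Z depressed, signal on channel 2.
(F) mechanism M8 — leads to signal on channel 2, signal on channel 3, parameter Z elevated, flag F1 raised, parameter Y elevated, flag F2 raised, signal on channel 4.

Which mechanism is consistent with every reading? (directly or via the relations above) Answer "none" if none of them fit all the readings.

Per-candidate check:
(A) process P4 — fails on flag F2 raised, parameter Y elevated (predicts parameter Y depressed, not parameter Y elevated)
(B) process P3 — fails on parameter Z elevated, signal on channel 2, flag F2 raised, flag F1 raised, parameter Y elevated (predicts parameter Z depressed, not parameter Z elevated; predicts parameter Y depressed, not parameter Y elevated)
(C) mechanism M5 — parameter Z elevated -; indicator I2 active +; signal on channel 2 +; flag F2 raised +; flag F1 raised +; signal on channel 1 +; parameter Y elevated -
(D) process P1 — does not account for flag F2 raised, parameter Y elevated
(E) mechanism M3 — fails on parameter Z elevated, signal on channel 1, parameter Y elevated (predicts parameter Z depressed, not parameter Z elevated; predicts parameter Y depressed, not parameter Y elevated)
(F) mechanism M8 — parameter Z elevated +; indicator I2 active + (by signal on channel 4 → indicator I2 active); signal on channel 2 +; flag F2 raised +; flag F1 raised +; signal on channel 1 + (by parameter Z elevated → signal on channel 1); parameter Y elevated +
(F) is the only candidate with no mismatches.

F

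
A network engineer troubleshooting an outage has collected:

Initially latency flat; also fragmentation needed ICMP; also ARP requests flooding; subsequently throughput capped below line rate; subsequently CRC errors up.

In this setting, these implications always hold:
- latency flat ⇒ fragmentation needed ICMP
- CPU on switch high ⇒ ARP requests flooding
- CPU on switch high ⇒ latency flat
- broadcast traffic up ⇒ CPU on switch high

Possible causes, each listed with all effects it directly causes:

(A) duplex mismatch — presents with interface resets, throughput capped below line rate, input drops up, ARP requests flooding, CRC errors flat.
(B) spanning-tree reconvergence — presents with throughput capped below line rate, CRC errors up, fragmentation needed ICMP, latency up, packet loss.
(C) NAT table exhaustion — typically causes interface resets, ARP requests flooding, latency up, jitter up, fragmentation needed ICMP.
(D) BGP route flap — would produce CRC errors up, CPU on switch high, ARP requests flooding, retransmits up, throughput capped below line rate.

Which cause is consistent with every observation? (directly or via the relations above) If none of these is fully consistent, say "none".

Per-candidate check:
(A) duplex mismatch — latency flat -; fragmentation needed ICMP -; ARP requests flooding +; throughput capped below line rate +; CRC errors up -
(B) spanning-tree reconvergence — fails on latency flat, ARP requests flooding (predicts latency up, not latency flat)
(C) NAT table exhaustion — fails on latency flat, throughput capped below line rate, CRC errors up (predicts latency up, not latency flat)
(D) BGP route flap — latency flat + (through CPU on switch high → latency flat); fragmentation needed ICMP + (through CPU on switch high → latency flat → fragmentation needed ICMP); ARP requests flooding +; throughput capped below line rate +; CRC errors up +
(D) is the only candidate with no mismatches.

D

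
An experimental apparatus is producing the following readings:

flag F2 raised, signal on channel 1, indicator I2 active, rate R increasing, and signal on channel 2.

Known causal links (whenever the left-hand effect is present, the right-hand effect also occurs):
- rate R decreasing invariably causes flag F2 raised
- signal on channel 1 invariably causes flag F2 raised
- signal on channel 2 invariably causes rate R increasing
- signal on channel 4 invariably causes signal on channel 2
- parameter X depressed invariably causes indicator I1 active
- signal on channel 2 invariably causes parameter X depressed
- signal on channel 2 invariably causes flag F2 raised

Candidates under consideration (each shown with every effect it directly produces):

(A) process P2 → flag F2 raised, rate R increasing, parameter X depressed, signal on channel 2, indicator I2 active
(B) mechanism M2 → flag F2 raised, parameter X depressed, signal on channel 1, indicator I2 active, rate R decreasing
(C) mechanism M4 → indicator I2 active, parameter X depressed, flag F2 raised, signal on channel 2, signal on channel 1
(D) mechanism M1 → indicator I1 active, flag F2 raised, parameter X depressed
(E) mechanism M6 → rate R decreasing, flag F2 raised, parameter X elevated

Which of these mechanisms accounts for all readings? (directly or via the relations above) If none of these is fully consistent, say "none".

C

Checking each candidate against the observations:
(A) process P2 — does not account for signal on channel 1
(B) mechanism M2 — flag F2 raised +; signal on channel 1 +; indicator I2 active +; rate R increasing -; signal on channel 2 -
(C) mechanism M4 — flag F2 raised +; signal on channel 1 +; indicator I2 active +; rate R increasing + (by signal on channel 2 → rate R increasing); signal on channel 2 +
(D) mechanism M1 — flag F2 raised +; signal on channel 1 -; indicator I2 active -; rate R increasing -; signal on channel 2 -
(E) mechanism M6 — fails on signal on channel 1, indicator I2 active, rate R increasing, signal on channel 2 (predicts rate R decreasing, not rate R increasing)
(C) is the only candidate with no mismatches.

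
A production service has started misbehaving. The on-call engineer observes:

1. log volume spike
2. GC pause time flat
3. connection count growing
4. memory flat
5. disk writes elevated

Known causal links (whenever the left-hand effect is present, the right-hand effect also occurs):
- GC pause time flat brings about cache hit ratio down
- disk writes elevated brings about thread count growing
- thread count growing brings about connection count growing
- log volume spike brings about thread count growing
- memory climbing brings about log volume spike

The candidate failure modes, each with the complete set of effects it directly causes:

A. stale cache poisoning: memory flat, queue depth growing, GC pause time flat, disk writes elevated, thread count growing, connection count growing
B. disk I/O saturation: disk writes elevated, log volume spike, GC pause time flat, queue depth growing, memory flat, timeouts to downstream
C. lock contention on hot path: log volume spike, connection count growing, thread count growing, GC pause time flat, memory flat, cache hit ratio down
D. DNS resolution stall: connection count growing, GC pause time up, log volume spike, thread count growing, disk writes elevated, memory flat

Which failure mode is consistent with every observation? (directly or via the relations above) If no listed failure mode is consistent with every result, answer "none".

For each candidate, compare predicted effects to what was observed:
(A) stale cache poisoning — does not account for log volume spike
(B) disk I/O saturation — log volume spike match; GC pause time flat match; connection count growing match (by log volume spike → thread count growing → connection count growing); memory flat match; disk writes elevated match
(C) lock contention on hot path — does not account for disk writes elevated
(D) DNS resolution stall — fails on GC pause time flat (predicts GC pause time up, not GC pause time flat)
(B) is the only candidate with no mismatches.

B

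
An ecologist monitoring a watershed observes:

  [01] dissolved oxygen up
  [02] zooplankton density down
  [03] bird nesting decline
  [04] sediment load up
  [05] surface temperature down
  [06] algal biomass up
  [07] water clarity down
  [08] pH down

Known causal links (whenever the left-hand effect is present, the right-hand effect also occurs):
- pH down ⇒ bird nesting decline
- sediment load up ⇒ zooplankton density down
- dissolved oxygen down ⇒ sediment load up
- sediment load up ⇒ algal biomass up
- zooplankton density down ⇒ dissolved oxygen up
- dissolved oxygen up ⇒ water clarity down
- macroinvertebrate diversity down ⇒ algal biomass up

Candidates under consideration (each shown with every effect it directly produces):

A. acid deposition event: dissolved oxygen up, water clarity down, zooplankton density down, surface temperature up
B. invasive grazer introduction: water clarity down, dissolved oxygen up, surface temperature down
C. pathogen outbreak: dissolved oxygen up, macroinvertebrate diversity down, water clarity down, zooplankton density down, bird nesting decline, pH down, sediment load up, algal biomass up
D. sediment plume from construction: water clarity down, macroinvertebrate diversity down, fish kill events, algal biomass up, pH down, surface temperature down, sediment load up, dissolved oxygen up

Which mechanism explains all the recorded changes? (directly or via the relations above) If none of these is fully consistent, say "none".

For each candidate, compare predicted effects to what was observed:
(A) acid deposition event — fails on bird nesting decline, sediment load up, surface temperature down, algal biomass up, pH down (predicts surface temperature up, not surface temperature down)
(B) invasive grazer introduction — does not account for zooplankton density down, bird nesting decline, sediment load up, algal biomass up, pH down
(C) pathogen outbreak — does not account for surface temperature down
(D) sediment plume from construction — dissolved oxygen up match; zooplankton density down match (by sediment load up → zooplankton density down); bird nesting decline match (by pH down → bird nesting decline); sediment load up match; surface temperature down match; algal biomass up match; water clarity down match; pH down match
Only (D) is consistent with every observation.

D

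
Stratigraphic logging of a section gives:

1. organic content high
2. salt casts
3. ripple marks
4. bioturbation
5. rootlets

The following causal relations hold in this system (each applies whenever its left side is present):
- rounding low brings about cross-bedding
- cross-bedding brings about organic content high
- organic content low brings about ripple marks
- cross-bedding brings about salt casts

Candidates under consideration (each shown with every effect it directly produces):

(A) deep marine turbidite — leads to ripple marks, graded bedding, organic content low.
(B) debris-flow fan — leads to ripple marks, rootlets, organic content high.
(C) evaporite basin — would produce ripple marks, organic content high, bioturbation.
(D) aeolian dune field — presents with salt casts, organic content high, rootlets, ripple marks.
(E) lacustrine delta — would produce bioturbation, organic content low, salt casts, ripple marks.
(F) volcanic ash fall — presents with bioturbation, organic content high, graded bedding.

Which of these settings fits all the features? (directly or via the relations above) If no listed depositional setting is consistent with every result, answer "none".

Testing each hypothesis:
(A) deep marine turbidite — organic content high ✗; salt casts ✗; ripple marks ✓; bioturbation ✗; rootlets ✗
(B) debris-flow fan — organic content high ✓; salt casts ✗; ripple marks ✓; bioturbation ✗; rootlets ✓
(C) evaporite basin — organic content high ✓; salt casts ✗; ripple marks ✓; bioturbation ✓; rootlets ✗
(D) aeolian dune field — organic content high ✓; salt casts ✓; ripple marks ✓; bioturbation ✗; rootlets ✓
(E) lacustrine delta — organic content high ✗; salt casts ✓; ripple marks ✓; bioturbation ✓; rootlets ✗
(F) volcanic ash fall — organic content high ✓; salt casts ✗; ripple marks ✗; bioturbation ✓; rootlets ✗
None of the listed candidates fits everything.

none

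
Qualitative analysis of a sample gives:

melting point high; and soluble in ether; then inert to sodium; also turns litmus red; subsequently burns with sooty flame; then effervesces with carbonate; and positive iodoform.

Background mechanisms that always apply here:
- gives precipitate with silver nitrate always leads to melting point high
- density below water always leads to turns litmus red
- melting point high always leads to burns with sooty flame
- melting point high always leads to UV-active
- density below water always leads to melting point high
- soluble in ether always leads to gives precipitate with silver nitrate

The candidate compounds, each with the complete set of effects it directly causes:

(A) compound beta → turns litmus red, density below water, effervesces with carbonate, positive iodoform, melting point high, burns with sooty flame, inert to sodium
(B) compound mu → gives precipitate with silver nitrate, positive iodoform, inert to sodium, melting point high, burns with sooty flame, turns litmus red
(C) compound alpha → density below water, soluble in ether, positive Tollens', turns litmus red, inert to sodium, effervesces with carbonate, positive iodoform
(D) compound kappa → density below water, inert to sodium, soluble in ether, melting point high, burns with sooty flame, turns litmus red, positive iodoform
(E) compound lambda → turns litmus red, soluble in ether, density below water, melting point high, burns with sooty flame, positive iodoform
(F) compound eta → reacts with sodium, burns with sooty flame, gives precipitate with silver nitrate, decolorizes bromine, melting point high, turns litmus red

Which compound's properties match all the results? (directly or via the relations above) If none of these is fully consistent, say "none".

C

Testing each hypothesis:
(A) compound beta — melting point high ✓; soluble in ether ✗; inert to sodium ✓; turns litmus red ✓; burns with sooty flame ✓; effervesces with carbonate ✓; positive iodoform ✓
(B) compound mu — melting point high ✓; soluble in ether ✗; inert to sodium ✓; turns litmus red ✓; burns with sooty flame ✓; effervesces with carbonate ✗; positive iodoform ✓
(C) compound alpha — accounts for every observation (melting point high via density below water → melting point high)
(D) compound kappa — does not account for effervesces with carbonate
(E) compound lambda — melting point high ✓; soluble in ether ✓; inert to sodium ✗; turns litmus red ✓; burns with sooty flame ✓; effervesces with carbonate ✗; positive iodoform ✓
(F) compound eta — melting point high ✓; soluble in ether ✗; inert to sodium ✗; turns litmus red ✓; burns with sooty flame ✓; effervesces with carbonate ✗; positive iodoform ✗
(C) is the only candidate with no mismatches.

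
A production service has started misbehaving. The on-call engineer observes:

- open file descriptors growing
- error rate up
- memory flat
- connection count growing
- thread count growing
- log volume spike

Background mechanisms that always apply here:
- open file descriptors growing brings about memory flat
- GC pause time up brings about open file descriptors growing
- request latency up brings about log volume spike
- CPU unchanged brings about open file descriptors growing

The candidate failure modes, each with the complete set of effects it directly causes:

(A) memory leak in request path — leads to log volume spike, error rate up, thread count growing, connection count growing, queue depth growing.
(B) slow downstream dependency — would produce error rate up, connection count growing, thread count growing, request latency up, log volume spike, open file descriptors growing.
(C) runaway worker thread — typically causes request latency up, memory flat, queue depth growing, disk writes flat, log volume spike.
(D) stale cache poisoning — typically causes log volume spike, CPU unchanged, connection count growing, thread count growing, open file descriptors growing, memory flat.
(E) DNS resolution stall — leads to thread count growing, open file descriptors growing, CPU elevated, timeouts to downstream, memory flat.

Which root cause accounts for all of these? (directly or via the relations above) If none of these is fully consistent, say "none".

For each candidate, compare predicted effects to what was observed:
(A) memory leak in request path — open file descriptors growing ✗; error rate up ✓; memory flat ✗; connection count growing ✓; thread count growing ✓; log volume spike ✓
(B) slow downstream dependency — open file descriptors growing ✓; error rate up ✓; memory flat ✓ (by open file descriptors growing → memory flat); connection count growing ✓; thread count growing ✓; log volume spike ✓
(C) runaway worker thread — open file descriptors growing ✗; error rate up ✗; memory flat ✓; connection count growing ✗; thread count growing ✗; log volume spike ✓
(D) stale cache poisoning — open file descriptors growing ✓; error rate up ✗; memory flat ✓; connection count growing ✓; thread count growing ✓; log volume spike ✓
(E) DNS resolution stall — does not account for error rate up, connection count growing, log volume spike
Only (B) is consistent with every observation.

B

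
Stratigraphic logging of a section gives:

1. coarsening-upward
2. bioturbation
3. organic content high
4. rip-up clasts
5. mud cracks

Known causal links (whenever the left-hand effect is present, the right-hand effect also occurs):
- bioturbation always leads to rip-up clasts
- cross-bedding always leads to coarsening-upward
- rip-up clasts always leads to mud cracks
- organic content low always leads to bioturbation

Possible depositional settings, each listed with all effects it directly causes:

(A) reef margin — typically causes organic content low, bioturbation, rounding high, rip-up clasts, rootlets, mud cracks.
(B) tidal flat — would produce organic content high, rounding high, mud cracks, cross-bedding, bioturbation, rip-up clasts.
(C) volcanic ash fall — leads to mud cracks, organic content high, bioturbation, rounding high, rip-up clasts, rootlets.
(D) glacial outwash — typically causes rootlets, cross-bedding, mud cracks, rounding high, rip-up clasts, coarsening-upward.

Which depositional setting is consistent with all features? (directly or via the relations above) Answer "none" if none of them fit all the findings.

Per-candidate check:
(A) reef margin — fails on coarsening-upward, organic content high (predicts organic content low, not organic content high)
(B) tidal flat — coarsening-upward + (via cross-bedding → coarsening-upward); bioturbation +; organic content high +; rip-up clasts +; mud cracks +
(C) volcanic ash fall — does not account for coarsening-upward
(D) glacial outwash — coarsening-upward +; bioturbation -; organic content high -; rip-up clasts +; mud cracks +
Only (B) is consistent with every observation.

B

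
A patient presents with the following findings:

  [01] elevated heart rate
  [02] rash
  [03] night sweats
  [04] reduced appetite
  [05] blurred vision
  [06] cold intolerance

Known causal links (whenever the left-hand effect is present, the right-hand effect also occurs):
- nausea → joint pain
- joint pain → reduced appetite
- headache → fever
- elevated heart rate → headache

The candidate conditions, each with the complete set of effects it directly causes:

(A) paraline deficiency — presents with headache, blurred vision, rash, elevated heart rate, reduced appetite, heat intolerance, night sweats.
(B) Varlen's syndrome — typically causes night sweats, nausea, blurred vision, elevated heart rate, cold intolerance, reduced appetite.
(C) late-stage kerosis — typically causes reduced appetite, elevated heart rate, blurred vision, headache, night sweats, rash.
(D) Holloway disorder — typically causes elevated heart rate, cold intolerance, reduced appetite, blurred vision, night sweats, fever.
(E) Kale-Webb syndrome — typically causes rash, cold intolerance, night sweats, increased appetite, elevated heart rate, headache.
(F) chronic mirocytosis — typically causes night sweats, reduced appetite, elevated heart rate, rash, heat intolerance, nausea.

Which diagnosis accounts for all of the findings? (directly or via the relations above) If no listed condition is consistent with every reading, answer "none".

Per-candidate check:
(A) paraline deficiency — elevated heart rate match; rash match; night sweats match; reduced appetite match; blurred vision match; cold intolerance miss
(B) Varlen's syndrome — elevated heart rate match; rash miss; night sweats match; reduced appetite match; blurred vision match; cold intolerance match
(C) late-stage kerosis — does not account for cold intolerance
(D) Holloway disorder — elevated heart rate match; rash miss; night sweats match; reduced appetite match; blurred vision match; cold intolerance match
(E) Kale-Webb syndrome — elevated heart rate match; rash match; night sweats match; reduced appetite miss; blurred vision miss; cold intolerance match
(F) chronic mirocytosis — fails on blurred vision, cold intolerance (predicts heat intolerance, not cold intolerance)
None of the listed candidates fits everything.

none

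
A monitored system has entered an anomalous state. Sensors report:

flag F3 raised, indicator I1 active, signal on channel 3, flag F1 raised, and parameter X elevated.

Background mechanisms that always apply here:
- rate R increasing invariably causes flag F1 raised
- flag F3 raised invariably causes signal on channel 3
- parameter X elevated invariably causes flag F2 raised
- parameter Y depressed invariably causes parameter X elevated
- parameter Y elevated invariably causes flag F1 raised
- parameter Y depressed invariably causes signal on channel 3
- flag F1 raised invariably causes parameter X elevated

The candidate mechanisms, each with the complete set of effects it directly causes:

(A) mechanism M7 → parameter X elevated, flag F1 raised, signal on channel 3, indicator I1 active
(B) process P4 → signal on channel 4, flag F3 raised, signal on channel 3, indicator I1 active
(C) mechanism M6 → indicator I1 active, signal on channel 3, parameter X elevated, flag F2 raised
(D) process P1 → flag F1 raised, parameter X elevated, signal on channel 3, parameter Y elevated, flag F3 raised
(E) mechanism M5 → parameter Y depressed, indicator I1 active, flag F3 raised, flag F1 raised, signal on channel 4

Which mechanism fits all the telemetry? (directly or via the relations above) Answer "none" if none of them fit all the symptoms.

E

Testing each hypothesis:
(A) mechanism M7 — flag F3 raised miss; indicator I1 active match; signal on channel 3 match; flag F1 raised match; parameter X elevated match
(B) process P4 — flag F3 raised match; indicator I1 active match; signal on channel 3 match; flag F1 raised miss; parameter X elevated miss
(C) mechanism M6 — does not account for flag F3 raised, flag F1 raised
(D) process P1 — flag F3 raised match; indicator I1 active miss; signal on channel 3 match; flag F1 raised match; parameter X elevated match
(E) mechanism M5 — accounts for every observation (signal on channel 3 by flag F3 raised → signal on channel 3)
(E) alone accounts for all the evidence.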